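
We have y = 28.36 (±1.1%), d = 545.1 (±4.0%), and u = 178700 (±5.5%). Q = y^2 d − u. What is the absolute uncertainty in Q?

22300

Let p = y^2·d = 438400. δp/p = √((2·δy/y)² + (1·δd/d)²) = √(0.000484 + 0.00160) = 0.0457, so δp = 20000.
Q = p − u: δQ = √(δp² + δu²) = √(4.01e+08 + 9.66e+07) = 22300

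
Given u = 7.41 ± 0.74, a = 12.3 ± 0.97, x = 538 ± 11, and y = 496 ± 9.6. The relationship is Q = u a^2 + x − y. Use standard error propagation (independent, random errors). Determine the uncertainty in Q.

210

Let p = u·a^2 = 1120. δp/p = √((1·δu/u)² + (2·δa/a)²) = √(0.00997 + 0.0249) = 0.187, so δp = 209.
Q = p + x − y: δQ = √(δp² + δx² + δy²) = √(43800 + 121 + 92.2) = 210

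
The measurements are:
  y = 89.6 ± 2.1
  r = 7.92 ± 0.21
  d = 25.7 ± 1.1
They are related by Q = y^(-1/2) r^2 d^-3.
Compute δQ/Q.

For a monomial Q ∝ y^(-1/2), r^2, d^-3, fractional errors add in quadrature:
  (−½·δy/y)² = (-0.5×0.0234)² = 0.000137;  (2·δr/r)² = (2×0.0265)² = 0.00281;  (-3·δd/d)² = (-3×0.0428)² = 0.0165
δQ/Q = √(0.0194) = 0.139

0.139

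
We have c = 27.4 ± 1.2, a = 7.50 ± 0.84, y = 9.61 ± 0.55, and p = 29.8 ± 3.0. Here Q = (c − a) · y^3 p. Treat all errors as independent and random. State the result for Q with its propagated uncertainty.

Let u = c − a = 19.9. δu = √(δc² + δa²) = √(1.44 + 0.706) = 1.46, so δu/u = 0.0736.
Q is then a monomial in u, y, p:
δQ/Q = √((δu/u)² + (3·δy/y)² + (1·δp/p)²) = √(0.00542 + 0.0295 + 0.0101) = 0.212
Q = 5.26e+05, so δQ = 0.212 × 5.26e+05 = 1.12e+05.

(5.26 ± 1.12) × 10^5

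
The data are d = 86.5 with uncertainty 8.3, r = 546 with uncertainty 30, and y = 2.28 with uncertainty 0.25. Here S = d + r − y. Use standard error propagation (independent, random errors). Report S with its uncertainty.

Absolute uncertainties add in quadrature for a linear combination:
  (δd)² = 68.9;  (δr)² = 900;  (δy)² = 0.0625
δS = √(969) = 31.1
S = 630.

630 ± 31.1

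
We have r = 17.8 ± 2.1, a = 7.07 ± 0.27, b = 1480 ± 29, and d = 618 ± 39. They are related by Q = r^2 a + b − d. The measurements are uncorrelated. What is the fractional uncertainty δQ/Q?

0.173

Let p = r^2·a = 2240. δp/p = √((2·δr/r)² + (1·δa/a)²) = √(0.0557 + 0.00146) = 0.239, so δp = 535.
Q = p + b − d: δQ = √(δp² + δb² + δd²) = √(2.87e+05 + 841 + 1520) = 538
Q = 3100, so δQ/Q = 538/3100 = 0.173.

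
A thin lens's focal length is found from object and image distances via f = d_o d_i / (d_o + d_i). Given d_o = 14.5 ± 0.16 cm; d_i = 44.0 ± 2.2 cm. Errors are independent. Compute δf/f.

∂f/∂d_o = (d_i/(d_o+d_i))² = 0.566;  ∂f/∂d_i = (d_o/(d_o+d_i))² = 0.0614
δf = √((∂f/∂d_o · δd_o)² + (∂f/∂d_i · δd_i)²) = √(0.00819 + 0.0183) = 0.163 cm
f = 10.9 cm, so δf/f = 0.163/10.9 = 0.0149.

0.0149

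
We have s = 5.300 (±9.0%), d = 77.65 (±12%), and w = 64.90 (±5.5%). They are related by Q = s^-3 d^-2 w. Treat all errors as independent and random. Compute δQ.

Since Q is a product/quotient, work with relative uncertainties:
  (-3·δs/s)² = (-3×0.0900)² = 0.0729;  (-2·δd/d)² = (-2×0.120)² = 0.0576;  (1·δw/w)² = (1×0.0550)² = 0.00302
δQ/Q = √(0.134) = 0.365
Q = 7.23e-05, so δQ = 0.365 × 7.23e-05 = 2.64e-05.

2.64e-05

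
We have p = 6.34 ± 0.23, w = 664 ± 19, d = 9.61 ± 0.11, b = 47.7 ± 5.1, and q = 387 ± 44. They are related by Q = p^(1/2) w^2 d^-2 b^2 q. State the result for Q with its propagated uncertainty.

For a monomial Q ∝ p^(1/2), w^2, d^-2, b^2, q, fractional errors add in quadrature:
  (½·δp/p)² = (0.5×0.0363)² = 0.000329;  (2·δw/w)² = (2×0.0286)² = 0.00328;  (-2·δd/d)² = (-2×0.0114)² = 0.000524;  (2·δb/b)² = (2×0.107)² = 0.0457;  (1·δq/q)² = (1×0.114)² = 0.0129
δQ/Q = √(0.0628) = 0.251
Q = 1.06e+10, so δQ = 0.251 × 1.06e+10 = 2.65e+09.

(1.06 ± 0.265) × 10^10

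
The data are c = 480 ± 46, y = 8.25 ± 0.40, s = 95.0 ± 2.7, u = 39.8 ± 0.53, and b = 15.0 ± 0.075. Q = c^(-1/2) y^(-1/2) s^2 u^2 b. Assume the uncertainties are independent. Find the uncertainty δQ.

2.82e+05

Since Q is a product/quotient, work with relative uncertainties:
  (−½·δc/c)² = (-0.5×0.0958)² = 0.00230;  (−½·δy/y)² = (-0.5×0.0485)² = 0.000588;  (2·δs/s)² = (2×0.0284)² = 0.00323;  (2·δu/u)² = (2×0.0133)² = 0.000709;  (1·δb/b)² = (1×0.00500)² = 2.5e-05
δQ/Q = √(0.00685) = 0.0828
Q = 3.41e+06, so δQ = 0.0828 × 3.41e+06 = 2.82e+05.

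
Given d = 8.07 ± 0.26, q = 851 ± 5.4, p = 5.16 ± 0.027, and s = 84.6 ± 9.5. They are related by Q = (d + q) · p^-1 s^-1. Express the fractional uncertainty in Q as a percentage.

11.3%

Let u = d + q = 859. δu = √(δd² + δq²) = √(0.0676 + 29.2) = 5.41, so δu/u = 0.00629.
Q is then a monomial in u, p, s:
δQ/Q = √((δu/u)² + (-1·δp/p)² + (-1·δs/s)²) = √(3.96e-05 + 2.74e-05 + 0.0126) = 0.113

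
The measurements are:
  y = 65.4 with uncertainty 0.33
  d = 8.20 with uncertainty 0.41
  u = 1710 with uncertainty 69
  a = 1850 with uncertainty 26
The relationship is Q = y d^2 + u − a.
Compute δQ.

446

Let p = y·d^2 = 4400. δp/p = √((1·δy/y)² + (2·δd/d)²) = √(2.55e-05 + 0.0100) = 0.100, so δp = 440.
Q = p + u − a: δQ = √(δp² + δu² + δa²) = √(1.94e+05 + 4760 + 676) = 446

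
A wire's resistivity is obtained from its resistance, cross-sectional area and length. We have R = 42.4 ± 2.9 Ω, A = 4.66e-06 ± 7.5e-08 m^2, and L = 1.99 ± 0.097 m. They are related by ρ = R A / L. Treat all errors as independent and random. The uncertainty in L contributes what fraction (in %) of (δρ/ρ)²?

(δρ/ρ)² = (1·δR/R)² + (1·δA/A)² + (-1·δL/L)²
  R term: (1×0.0684)² = 0.00468
  A term: (1×0.0161)² = 0.000259
  L term: (-1×0.0487)² = 0.00238
Total = 0.00731. Share from L = 0.00238/0.00731 = 0.325.

32.5%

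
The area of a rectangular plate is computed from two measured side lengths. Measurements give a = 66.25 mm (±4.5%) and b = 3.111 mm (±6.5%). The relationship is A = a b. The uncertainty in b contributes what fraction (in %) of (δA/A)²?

67.6%

(δA/A)² = (1·δa/a)² + (1·δb/b)²
  a term: (1×0.0450)² = 0.00202
  b term: (1×0.0650)² = 0.00423
Total = 0.00625. Share from b = 0.00423/0.00625 = 0.676.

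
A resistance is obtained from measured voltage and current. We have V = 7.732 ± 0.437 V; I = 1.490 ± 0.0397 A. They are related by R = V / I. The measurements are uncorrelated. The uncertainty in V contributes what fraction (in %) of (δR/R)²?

(δR/R)² = (1·δV/V)² + (-1·δI/I)²
  V term: (1×0.0565)² = 0.00319
  I term: (-1×0.0266)² = 0.000710
Total = 0.00390. Share from V = 0.00319/0.00390 = 0.818.

81.8%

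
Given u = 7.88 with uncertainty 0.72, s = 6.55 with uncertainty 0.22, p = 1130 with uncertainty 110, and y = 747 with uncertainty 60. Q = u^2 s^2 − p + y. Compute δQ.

Let w = u^2·s^2 = 2660. δw/w = √((2·δu/u)² + (2·δs/s)²) = √(0.0334 + 0.00451) = 0.195, so δw = 519.
Q = w − p + y: δQ = √(δw² + δp² + δy²) = √(2.69e+05 + 12100 + 3600) = 534

534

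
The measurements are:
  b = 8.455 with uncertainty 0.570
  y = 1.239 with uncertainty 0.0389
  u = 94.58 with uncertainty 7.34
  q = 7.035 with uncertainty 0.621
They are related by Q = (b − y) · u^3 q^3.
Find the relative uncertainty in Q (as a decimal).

0.361

Let w = b − y = 7.216. δw = √(δb² + δy²) = √(0.325 + 0.00151) = 0.571, so δw/w = 0.0792.
Q is then a monomial in w, u, q:
δQ/Q = √((δw/w)² + (3·δu/u)² + (3·δq/q)²) = √(0.00627 + 0.0542 + 0.0701) = 0.361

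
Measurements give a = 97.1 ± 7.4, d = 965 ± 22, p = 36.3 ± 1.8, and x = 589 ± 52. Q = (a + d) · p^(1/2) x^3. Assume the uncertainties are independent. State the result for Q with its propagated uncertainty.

(1.31 ± 0.349) × 10^12

Let u = a + d = 1060. δu = √(δa² + δd²) = √(54.8 + 484) = 23.2, so δu/u = 0.0219.
Q is then a monomial in u, p, x:
δQ/Q = √((δu/u)² + (½·δp/p)² + (3·δx/x)²) = √(0.000478 + 0.000615 + 0.0701) = 0.267
Q = 1.31e+12, so δQ = 0.267 × 1.31e+12 = 3.49e+11.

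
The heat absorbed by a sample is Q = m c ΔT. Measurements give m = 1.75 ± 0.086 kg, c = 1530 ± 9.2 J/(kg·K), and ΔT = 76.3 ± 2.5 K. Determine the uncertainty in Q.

12100 J

Relative error in a monomial: (δQ/Q)² = Σ (nᵢ · δxᵢ/xᵢ)².
  (1·δm/m)² = (1×0.0491)² = 0.00242;  (1·δc/c)² = (1×0.00601)² = 3.62e-05;  (1·δΔT/ΔT)² = (1×0.0328)² = 0.00107
δQ/Q = √(0.00352) = 0.0594
Q = 2.04e+05 J, so δQ = 0.0594 × 2.04e+05 = 12100 J.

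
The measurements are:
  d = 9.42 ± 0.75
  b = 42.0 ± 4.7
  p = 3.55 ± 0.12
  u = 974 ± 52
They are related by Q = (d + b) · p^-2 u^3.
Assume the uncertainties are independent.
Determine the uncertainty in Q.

7.43e+08

Let w = d + b = 51.4. δw = √(δd² + δb²) = √(0.562 + 22.1) = 4.76, so δw/w = 0.0926.
Q is then a monomial in w, p, u:
δQ/Q = √((δw/w)² + (-2·δp/p)² + (3·δu/u)²) = √(0.00857 + 0.00457 + 0.0257) = 0.197
Q = 3.77e+09, so δQ = 0.197 × 3.77e+09 = 7.43e+08.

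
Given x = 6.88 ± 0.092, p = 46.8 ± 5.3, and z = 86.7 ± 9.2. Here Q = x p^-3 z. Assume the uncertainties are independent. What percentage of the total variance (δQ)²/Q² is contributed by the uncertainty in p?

91.0%

(δQ/Q)² = (1·δx/x)² + (-3·δp/p)² + (1·δz/z)²
  x term: (1×0.0134)² = 0.000179
  p term: (-3×0.113)² = 0.115
  z term: (1×0.106)² = 0.0113
Total = 0.127. Share from p = 0.115/0.127 = 0.910.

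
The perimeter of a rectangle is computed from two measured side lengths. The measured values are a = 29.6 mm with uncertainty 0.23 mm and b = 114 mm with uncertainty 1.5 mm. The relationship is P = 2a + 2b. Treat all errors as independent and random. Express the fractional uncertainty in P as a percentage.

1.06%

Sums and differences: (δP)² = Σ (cᵢ δxᵢ)².
  (2·δa)² = 0.212;  (2·δb)² = 9.00
δP = √(9.21) = 3.04 mm
P = 287 mm, so δP/P = 3.04/287 = 0.0106.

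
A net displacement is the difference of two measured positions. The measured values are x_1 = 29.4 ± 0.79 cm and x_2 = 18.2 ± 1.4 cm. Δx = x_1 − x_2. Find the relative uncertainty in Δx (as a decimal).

0.144

Each term contributes (cᵢ δxᵢ)² to (δΔx)²:
  (δx_1)² = 0.624;  (δx_2)² = 1.96
δΔx = √(2.58) = 1.61 cm
Δx = 11.2 cm, so δΔx/Δx = 1.61/11.2 = 0.144.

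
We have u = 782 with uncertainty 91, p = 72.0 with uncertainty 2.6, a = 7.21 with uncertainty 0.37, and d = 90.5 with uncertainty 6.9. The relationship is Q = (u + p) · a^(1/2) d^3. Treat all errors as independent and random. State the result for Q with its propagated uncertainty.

(1.70 ± 0.431) × 10^9

Let w = u + p = 854. δw = √(δu² + δp²) = √(8280 + 6.76) = 91.0, so δw/w = 0.107.
Q is then a monomial in w, a, d:
δQ/Q = √((δw/w)² + (½·δa/a)² + (3·δd/d)²) = √(0.0114 + 0.000658 + 0.0523) = 0.254
Q = 1.7e+09, so δQ = 0.254 × 1.7e+09 = 4.31e+08.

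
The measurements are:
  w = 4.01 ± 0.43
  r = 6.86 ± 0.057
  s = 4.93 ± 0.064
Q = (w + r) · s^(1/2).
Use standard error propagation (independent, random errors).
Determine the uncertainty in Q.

0.976

Let u = w + r = 10.9. δu = √(δw² + δr²) = √(0.185 + 0.00325) = 0.434, so δu/u = 0.0399.
Q is then a monomial in u, s:
δQ/Q = √((δu/u)² + (½·δs/s)²) = √(0.00159 + 4.21e-05) = 0.0404
Q = 24.1, so δQ = 0.0404 × 24.1 = 0.976.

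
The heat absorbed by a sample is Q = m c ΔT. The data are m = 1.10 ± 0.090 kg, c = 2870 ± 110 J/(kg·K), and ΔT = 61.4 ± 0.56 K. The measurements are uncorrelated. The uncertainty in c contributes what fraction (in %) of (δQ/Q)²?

17.8%

(δQ/Q)² = (1·δm/m)² + (1·δc/c)² + (1·δΔT/ΔT)²
  m term: (1×0.0818)² = 0.00669
  c term: (1×0.0383)² = 0.00147
  ΔT term: (1×0.00912)² = 8.32e-05
Total = 0.00825. Share from c = 0.00147/0.00825 = 0.178.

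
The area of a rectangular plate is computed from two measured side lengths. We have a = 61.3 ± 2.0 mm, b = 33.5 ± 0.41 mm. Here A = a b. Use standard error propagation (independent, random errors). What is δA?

71.6 mm^2

A is a product of powers, so relative uncertainties combine in quadrature:
  (1·δa/a)² = (1×0.0326)² = 0.00106;  (1·δb/b)² = (1×0.0122)² = 0.000150
δA/A = √(0.00121) = 0.0348
A = 2050 mm^2, so δA = 0.0348 × 2050 = 71.6 mm^2.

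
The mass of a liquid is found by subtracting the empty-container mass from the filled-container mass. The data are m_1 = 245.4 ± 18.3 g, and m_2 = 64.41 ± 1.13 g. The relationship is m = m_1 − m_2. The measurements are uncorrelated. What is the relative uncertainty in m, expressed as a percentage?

m is a linear combination, so absolute uncertainties add in quadrature:
  (δm_1)² = 335;  (δm_2)² = 1.28
δm = √(336) = 18.3 g
m = 181.0 g, so δm/m = 18.3/181.0 = 0.101.

10.1%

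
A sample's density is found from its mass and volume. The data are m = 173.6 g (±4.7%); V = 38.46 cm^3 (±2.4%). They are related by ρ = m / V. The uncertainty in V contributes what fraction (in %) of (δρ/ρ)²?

(δρ/ρ)² = (1·δm/m)² + (-1·δV/V)²
  m term: (1×0.0470)² = 0.00221
  V term: (-1×0.0240)² = 0.000576
Total = 0.00279. Share from V = 0.000576/0.00279 = 0.207.

20.7%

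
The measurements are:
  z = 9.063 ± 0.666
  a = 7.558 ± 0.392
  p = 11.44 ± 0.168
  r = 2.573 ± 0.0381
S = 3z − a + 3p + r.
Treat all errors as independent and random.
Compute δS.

Sums and differences: (δS)² = Σ (cᵢ δxᵢ)².
  (3·δz)² = 3.99;  (δa)² = 0.154;  (3·δp)² = 0.254;  (δr)² = 0.00145
δS = √(4.40) = 2.10

2.10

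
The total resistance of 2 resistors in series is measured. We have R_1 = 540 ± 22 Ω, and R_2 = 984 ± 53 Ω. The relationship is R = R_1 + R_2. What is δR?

Absolute uncertainties add in quadrature for a linear combination:
  (δR_1)² = 484;  (δR_2)² = 2810
δR = √(3290) = 57.4 Ω

57.4 Ω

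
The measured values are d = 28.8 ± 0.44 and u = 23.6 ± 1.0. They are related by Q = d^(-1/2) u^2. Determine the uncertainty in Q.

8.83

Products/powers → add relative errors in quadrature, weighted by exponent:
  (−½·δd/d)² = (-0.5×0.0153)² = 5.84e-05;  (2·δu/u)² = (2×0.0424)² = 0.00718
δQ/Q = √(0.00724) = 0.0851
Q = 104, so δQ = 0.0851 × 104 = 8.83.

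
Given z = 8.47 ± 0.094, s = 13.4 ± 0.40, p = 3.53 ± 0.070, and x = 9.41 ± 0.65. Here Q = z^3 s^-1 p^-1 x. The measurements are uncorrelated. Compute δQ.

Relative error in a monomial: (δQ/Q)² = Σ (nᵢ · δxᵢ/xᵢ)².
  (3·δz/z)² = (3×0.0111)² = 0.00111;  (-1·δs/s)² = (-1×0.0299)² = 0.000891;  (-1·δp/p)² = (-1×0.0198)² = 0.000393;  (1·δx/x)² = (1×0.0691)² = 0.00477
δQ/Q = √(0.00716) = 0.0846
Q = 121, so δQ = 0.0846 × 121 = 10.2.

10.2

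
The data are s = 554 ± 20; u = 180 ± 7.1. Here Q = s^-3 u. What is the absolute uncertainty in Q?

1.22e-07

For a monomial Q ∝ s^-3, u, fractional errors add in quadrature:
  (-3·δs/s)² = (-3×0.0361)² = 0.0117;  (1·δu/u)² = (1×0.0394)² = 0.00156
δQ/Q = √(0.0133) = 0.115
Q = 1.06e-06, so δQ = 0.115 × 1.06e-06 = 1.22e-07.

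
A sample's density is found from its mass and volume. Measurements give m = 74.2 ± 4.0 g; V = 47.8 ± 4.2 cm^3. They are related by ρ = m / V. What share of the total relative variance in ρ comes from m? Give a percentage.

(δρ/ρ)² = (1·δm/m)² + (-1·δV/V)²
  m term: (1×0.0539)² = 0.00291
  V term: (-1×0.0879)² = 0.00772
Total = 0.0106. Share from m = 0.00291/0.0106 = 0.273.

27.3%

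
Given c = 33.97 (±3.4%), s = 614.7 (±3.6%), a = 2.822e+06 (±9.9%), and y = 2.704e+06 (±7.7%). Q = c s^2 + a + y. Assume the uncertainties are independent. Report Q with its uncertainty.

(1.836 ± 0.108) × 10^7

Let p = c·s^2 = 1.284e+07. δp/p = √((1·δc/c)² + (2·δs/s)²) = √(0.00116 + 0.00518) = 0.0796, so δp = 1.02e+06.
Q = p + a + y: δQ = √(δp² + δa² + δy²) = √(1.04e+12 + 7.81e+10 + 4.34e+10) = 1.08e+06
Q = 1.836e+07.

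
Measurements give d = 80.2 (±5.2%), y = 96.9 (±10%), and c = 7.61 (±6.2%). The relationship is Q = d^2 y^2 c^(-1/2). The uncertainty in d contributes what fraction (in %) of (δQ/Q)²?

(δQ/Q)² = (2·δd/d)² + (2·δy/y)² + (−½·δc/c)²
  d term: (2×0.0520)² = 0.0108
  y term: (2×0.100)² = 0.0400
  c term: (-0.5×0.0620)² = 0.000961
Total = 0.0518. Share from d = 0.0108/0.0518 = 0.209.

20.9%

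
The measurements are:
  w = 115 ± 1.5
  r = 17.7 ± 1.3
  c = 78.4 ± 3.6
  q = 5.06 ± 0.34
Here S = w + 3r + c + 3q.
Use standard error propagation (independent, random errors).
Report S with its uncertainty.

S is a linear combination, so absolute uncertainties add in quadrature:
  (δw)² = 2.25;  (3·δr)² = 15.2;  (δc)² = 13.0;  (3·δq)² = 1.04
δS = √(31.5) = 5.61
S = 262.

262 ± 5.61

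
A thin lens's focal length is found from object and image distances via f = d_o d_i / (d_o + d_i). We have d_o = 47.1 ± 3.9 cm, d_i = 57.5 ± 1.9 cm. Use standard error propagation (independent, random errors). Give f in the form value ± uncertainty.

∂f/∂d_o = (d_i/(d_o+d_i))² = 0.302;  ∂f/∂d_i = (d_o/(d_o+d_i))² = 0.203
δf = √((∂f/∂d_o · δd_o)² + (∂f/∂d_i · δd_i)²) = √(1.39 + 0.148) = 1.24 cm
f = 25.9 cm.

25.9 ± 1.24 cm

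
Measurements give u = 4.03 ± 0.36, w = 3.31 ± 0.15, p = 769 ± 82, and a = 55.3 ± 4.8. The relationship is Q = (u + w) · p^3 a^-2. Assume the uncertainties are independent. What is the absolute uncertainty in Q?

4.01e+05

Let h = u + w = 7.34. δh = √(δu² + δw²) = √(0.130 + 0.0225) = 0.390, so δh/h = 0.0531.
Q is then a monomial in h, p, a:
δQ/Q = √((δh/h)² + (3·δp/p)² + (-2·δa/a)²) = √(0.00282 + 0.102 + 0.0301) = 0.368
Q = 1.09e+06, so δQ = 0.368 × 1.09e+06 = 4.01e+05.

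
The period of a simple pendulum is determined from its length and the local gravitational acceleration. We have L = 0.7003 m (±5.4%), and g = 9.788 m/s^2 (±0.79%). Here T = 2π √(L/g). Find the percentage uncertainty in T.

2.73%

Since T is a product/quotient, work with relative uncertainties:
  (½·δL/L)² = (0.5×0.0540)² = 0.000729;  (−½·δg/g)² = (-0.5×0.00790)² = 1.56e-05
δT/T = √(0.000745) = 0.0273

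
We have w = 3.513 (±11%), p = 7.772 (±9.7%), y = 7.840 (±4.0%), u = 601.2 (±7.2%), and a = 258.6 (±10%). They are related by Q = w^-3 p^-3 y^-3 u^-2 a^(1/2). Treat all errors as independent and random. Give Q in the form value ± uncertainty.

For a monomial Q ∝ w^-3, p^-3, y^-3, u^-2, a^(1/2), fractional errors add in quadrature:
  (-3·δw/w)² = (-3×0.110)² = 0.109;  (-3·δp/p)² = (-3×0.0970)² = 0.0847;  (-3·δy/y)² = (-3×0.0400)² = 0.0144;  (-2·δu/u)² = (-2×0.0720)² = 0.0207;  (½·δa/a)² = (0.5×0.100)² = 0.00250
δQ/Q = √(0.231) = 0.481
Q = 4.536e-12, so δQ = 0.481 × 4.536e-12 = 2.18e-12.

(4.536 ± 2.18) × 10^-12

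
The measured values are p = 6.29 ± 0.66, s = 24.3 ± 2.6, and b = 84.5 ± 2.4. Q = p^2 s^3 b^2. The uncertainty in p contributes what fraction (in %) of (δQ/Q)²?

29.3%

(δQ/Q)² = (2·δp/p)² + (3·δs/s)² + (2·δb/b)²
  p term: (2×0.105)² = 0.0440
  s term: (3×0.107)² = 0.103
  b term: (2×0.0284)² = 0.00323
Total = 0.150. Share from p = 0.0440/0.150 = 0.293.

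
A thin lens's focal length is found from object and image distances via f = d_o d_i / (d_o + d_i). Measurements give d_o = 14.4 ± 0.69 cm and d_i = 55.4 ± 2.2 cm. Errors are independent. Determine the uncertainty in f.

0.445 cm

∂f/∂d_o = (d_i/(d_o+d_i))² = 0.630;  ∂f/∂d_i = (d_o/(d_o+d_i))² = 0.0426
δf = √((∂f/∂d_o · δd_o)² + (∂f/∂d_i · δd_i)²) = √(0.189 + 0.00877) = 0.445 cm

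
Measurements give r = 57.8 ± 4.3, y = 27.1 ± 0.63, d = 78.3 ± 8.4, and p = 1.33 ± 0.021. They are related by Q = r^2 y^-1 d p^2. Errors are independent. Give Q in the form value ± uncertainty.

Since Q is a product/quotient, work with relative uncertainties:
  (2·δr/r)² = (2×0.0744)² = 0.0221;  (-1·δy/y)² = (-1×0.0232)² = 0.000540;  (1·δd/d)² = (1×0.107)² = 0.0115;  (2·δp/p)² = (2×0.0158)² = 0.000997
δQ/Q = √(0.0352) = 0.188
Q = 17100, so δQ = 0.188 × 17100 = 3200.

17100 ± 3200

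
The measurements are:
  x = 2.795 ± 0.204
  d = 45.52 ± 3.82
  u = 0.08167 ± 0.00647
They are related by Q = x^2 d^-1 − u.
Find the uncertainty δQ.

Let p = x^2·d^-1 = 0.1716. δp/p = √((2·δx/x)² + (-1·δd/d)²) = √(0.0213 + 0.00704) = 0.168, so δp = 0.0289.
Q = p − u: δQ = √(δp² + δu²) = √(0.000835 + 4.19e-05) = 0.0296

0.0296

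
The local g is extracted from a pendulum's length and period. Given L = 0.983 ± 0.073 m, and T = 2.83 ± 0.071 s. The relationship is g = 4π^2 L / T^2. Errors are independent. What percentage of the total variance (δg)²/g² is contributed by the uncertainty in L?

68.7%

(δg/g)² = (1·δL/L)² + (-2·δT/T)²
  L term: (1×0.0743)² = 0.00551
  T term: (-2×0.0251)² = 0.00252
Total = 0.00803. Share from L = 0.00551/0.00803 = 0.687.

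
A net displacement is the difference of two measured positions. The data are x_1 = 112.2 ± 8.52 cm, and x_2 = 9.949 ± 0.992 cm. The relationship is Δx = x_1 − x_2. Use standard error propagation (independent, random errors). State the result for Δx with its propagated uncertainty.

102.3 ± 8.58 cm

Δx is a linear combination, so absolute uncertainties add in quadrature:
  (δx_1)² = 72.6;  (δx_2)² = 0.984
δΔx = √(73.6) = 8.58 cm
Δx = 102.3 cm.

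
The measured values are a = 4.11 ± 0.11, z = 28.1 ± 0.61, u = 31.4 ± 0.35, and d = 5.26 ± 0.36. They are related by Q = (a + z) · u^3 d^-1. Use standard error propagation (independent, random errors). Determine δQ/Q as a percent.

7.86%

Let w = a + z = 32.2. δw = √(δa² + δz²) = √(0.0121 + 0.372) = 0.620, so δw/w = 0.0192.
Q is then a monomial in w, u, d:
δQ/Q = √((δw/w)² + (3·δu/u)² + (-1·δd/d)²) = √(0.000370 + 0.00112 + 0.00468) = 0.0786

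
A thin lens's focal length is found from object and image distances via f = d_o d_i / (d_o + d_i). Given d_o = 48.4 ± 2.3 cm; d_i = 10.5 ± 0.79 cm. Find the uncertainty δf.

0.538 cm

∂f/∂d_o = (d_i/(d_o+d_i))² = 0.0318;  ∂f/∂d_i = (d_o/(d_o+d_i))² = 0.675
δf = √((∂f/∂d_o · δd_o)² + (∂f/∂d_i · δd_i)²) = √(0.00534 + 0.285) = 0.538 cm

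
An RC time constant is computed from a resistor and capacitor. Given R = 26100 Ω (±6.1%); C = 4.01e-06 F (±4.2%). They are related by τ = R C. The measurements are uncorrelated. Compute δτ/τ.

0.0741

For a monomial τ ∝ R, C, fractional errors add in quadrature:
  (1·δR/R)² = (1×0.0610)² = 0.00372;  (1·δC/C)² = (1×0.0420)² = 0.00176
δτ/τ = √(0.00549) = 0.0741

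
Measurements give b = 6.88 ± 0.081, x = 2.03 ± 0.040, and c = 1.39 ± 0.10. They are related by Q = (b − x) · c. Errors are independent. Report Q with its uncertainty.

6.74 ± 0.501

Let u = b − x = 4.85. δu = √(δb² + δx²) = √(0.00656 + 0.00160) = 0.0903, so δu/u = 0.0186.
Q is then a monomial in u, c:
δQ/Q = √((δu/u)² + (1·δc/c)²) = √(0.000347 + 0.00518) = 0.0743
Q = 6.74, so δQ = 0.0743 × 6.74 = 0.501.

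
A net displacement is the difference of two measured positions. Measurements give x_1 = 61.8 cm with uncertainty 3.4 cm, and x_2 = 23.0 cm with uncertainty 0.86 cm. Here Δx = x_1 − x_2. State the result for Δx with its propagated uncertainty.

Sums and differences: (δΔx)² = Σ (cᵢ δxᵢ)².
  (δx_1)² = 11.6;  (δx_2)² = 0.740
δΔx = √(12.3) = 3.51 cm
Δx = 38.8 cm.

38.8 ± 3.51 cm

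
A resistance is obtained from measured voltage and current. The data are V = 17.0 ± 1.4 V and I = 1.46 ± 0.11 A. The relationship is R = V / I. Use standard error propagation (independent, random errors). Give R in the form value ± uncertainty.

Since R is a product/quotient, work with relative uncertainties:
  (1·δV/V)² = (1×0.0824)² = 0.00678;  (-1·δI/I)² = (-1×0.0753)² = 0.00568
δR/R = √(0.0125) = 0.112
R = 11.6 Ω, so δR = 0.112 × 11.6 = 1.30 Ω.

11.6 ± 1.30 Ω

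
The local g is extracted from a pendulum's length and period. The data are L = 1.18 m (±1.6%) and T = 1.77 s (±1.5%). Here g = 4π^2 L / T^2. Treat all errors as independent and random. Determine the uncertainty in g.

Relative error in a monomial: (δg/g)² = Σ (nᵢ · δxᵢ/xᵢ)².
  (1·δL/L)² = (1×0.0160)² = 0.000256;  (-2·δT/T)² = (-2×0.0150)² = 0.000900
δg/g = √(0.00116) = 0.0340
g = 14.9 m/s^2, so δg = 0.0340 × 14.9 = 0.506 m/s^2.

0.506 m/s^2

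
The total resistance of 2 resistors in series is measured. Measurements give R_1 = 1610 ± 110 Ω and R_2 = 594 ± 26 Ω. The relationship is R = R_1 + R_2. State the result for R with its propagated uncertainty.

2200 ± 113 Ω

Each term contributes (cᵢ δxᵢ)² to (δR)²:
  (δR_1)² = 12100;  (δR_2)² = 676
δR = √(12800) = 113 Ω
R = 2200 Ω.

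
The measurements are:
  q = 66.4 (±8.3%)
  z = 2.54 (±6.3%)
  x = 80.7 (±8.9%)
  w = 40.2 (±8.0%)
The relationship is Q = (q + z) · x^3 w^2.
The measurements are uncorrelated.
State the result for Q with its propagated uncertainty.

Let u = q + z = 68.9. δu = √(δq² + δz²) = √(30.4 + 0.0256) = 5.51, so δu/u = 0.0800.
Q is then a monomial in u, x, w:
δQ/Q = √((δu/u)² + (3·δx/x)² + (2·δw/w)²) = √(0.00640 + 0.0713 + 0.0256) = 0.321
Q = 5.86e+10, so δQ = 0.321 × 5.86e+10 = 1.88e+10.

(5.86 ± 1.88) × 10^10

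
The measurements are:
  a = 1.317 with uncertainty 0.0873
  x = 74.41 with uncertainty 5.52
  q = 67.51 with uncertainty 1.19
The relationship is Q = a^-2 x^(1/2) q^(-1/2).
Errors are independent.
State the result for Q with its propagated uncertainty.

Products/powers → add relative errors in quadrature, weighted by exponent:
  (-2·δa/a)² = (-2×0.0663)² = 0.0176;  (½·δx/x)² = (0.5×0.0742)² = 0.00138;  (−½·δq/q)² = (-0.5×0.0176)² = 7.77e-05
δQ/Q = √(0.0190) = 0.138
Q = 0.6053, so δQ = 0.138 × 0.6053 = 0.0835.

0.6053 ± 0.0835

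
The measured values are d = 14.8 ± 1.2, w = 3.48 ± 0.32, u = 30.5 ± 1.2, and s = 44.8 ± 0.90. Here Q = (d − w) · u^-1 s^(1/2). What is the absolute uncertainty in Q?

0.291

Let h = d − w = 11.3. δh = √(δd² + δw²) = √(1.44 + 0.102) = 1.24, so δh/h = 0.110.
Q is then a monomial in h, u, s:
δQ/Q = √((δh/h)² + (-1·δu/u)² + (½·δs/s)²) = √(0.0120 + 0.00155 + 0.000101) = 0.117
Q = 2.48, so δQ = 0.117 × 2.48 = 0.291.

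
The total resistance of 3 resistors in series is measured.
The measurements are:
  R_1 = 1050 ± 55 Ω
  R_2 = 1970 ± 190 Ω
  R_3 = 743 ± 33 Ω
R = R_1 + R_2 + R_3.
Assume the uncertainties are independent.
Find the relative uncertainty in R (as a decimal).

0.0533

R is a linear combination, so absolute uncertainties add in quadrature:
  (δR_1)² = 3020;  (δR_2)² = 36100;  (δR_3)² = 1090
δR = √(40200) = 201 Ω
R = 3760 Ω, so δR/R = 201/3760 = 0.0533.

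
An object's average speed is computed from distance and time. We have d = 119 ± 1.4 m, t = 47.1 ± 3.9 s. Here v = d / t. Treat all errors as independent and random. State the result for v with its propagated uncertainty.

2.53 ± 0.211 m/s

For a monomial v ∝ d, t^-1, fractional errors add in quadrature:
  (1·δd/d)² = (1×0.0118)² = 0.000138;  (-1·δt/t)² = (-1×0.0828)² = 0.00686
δv/v = √(0.00699) = 0.0836
v = 2.53 m/s, so δv = 0.0836 × 2.53 = 0.211 m/s.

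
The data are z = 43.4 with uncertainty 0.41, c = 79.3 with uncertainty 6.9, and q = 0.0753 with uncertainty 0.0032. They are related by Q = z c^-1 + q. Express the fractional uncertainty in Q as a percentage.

7.71%

Let p = z·c^-1 = 0.547. δp/p = √((1·δz/z)² + (-1·δc/c)²) = √(8.92e-05 + 0.00757) = 0.0875, so δp = 0.0479.
Q = p + q: δQ = √(δp² + δq²) = √(0.00229 + 1.02e-05) = 0.0480
Q = 0.623, so δQ/Q = 0.0480/0.623 = 0.0771.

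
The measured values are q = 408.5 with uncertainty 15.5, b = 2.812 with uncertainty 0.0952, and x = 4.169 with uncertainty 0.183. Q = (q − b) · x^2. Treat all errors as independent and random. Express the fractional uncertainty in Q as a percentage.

Let u = q − b = 405.7. δu = √(δq² + δb²) = √(240 + 0.00906) = 15.5, so δu/u = 0.0382.
Q is then a monomial in u, x:
δQ/Q = √((δu/u)² + (2·δx/x)²) = √(0.00146 + 0.00771) = 0.0957

9.57%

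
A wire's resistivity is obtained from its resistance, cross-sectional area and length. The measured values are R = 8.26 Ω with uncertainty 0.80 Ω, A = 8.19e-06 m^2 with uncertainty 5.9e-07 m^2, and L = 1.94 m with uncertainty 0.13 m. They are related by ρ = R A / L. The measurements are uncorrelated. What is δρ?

4.81e-06 Ω·m

Since ρ is a product/quotient, work with relative uncertainties:
  (1·δR/R)² = (1×0.0969)² = 0.00938;  (1·δA/A)² = (1×0.0720)² = 0.00519;  (-1·δL/L)² = (-1×0.0670)² = 0.00449
δρ/ρ = √(0.0191) = 0.138
ρ = 3.49e-05 Ω·m, so δρ = 0.138 × 3.49e-05 = 4.81e-06 Ω·m.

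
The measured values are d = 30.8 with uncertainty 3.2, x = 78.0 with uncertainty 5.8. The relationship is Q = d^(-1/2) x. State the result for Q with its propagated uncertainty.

14.1 ± 1.27

Each factor contributes (exponent × relative error)² to (δQ/Q)²:
  (−½·δd/d)² = (-0.5×0.104)² = 0.00270;  (1·δx/x)² = (1×0.0744)² = 0.00553
δQ/Q = √(0.00823) = 0.0907
Q = 14.1, so δQ = 0.0907 × 14.1 = 1.27.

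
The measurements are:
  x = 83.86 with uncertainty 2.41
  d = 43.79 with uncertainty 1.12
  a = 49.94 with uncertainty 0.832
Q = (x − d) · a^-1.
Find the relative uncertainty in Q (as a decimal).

Let u = x − d = 40.07. δu = √(δx² + δd²) = √(5.81 + 1.25) = 2.66, so δu/u = 0.0663.
Q is then a monomial in u, a:
δQ/Q = √((δu/u)² + (-1·δa/a)²) = √(0.00440 + 0.000278) = 0.0684

0.0684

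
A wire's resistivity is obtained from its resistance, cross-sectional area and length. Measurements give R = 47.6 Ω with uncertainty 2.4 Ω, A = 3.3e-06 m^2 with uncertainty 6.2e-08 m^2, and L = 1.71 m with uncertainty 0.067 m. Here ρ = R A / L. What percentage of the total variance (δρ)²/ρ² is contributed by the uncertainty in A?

(δρ/ρ)² = (1·δR/R)² + (1·δA/A)² + (-1·δL/L)²
  R term: (1×0.0504)² = 0.00254
  A term: (1×0.0188)² = 0.000353
  L term: (-1×0.0392)² = 0.00154
Total = 0.00443. Share from A = 0.000353/0.00443 = 0.0797.

7.97%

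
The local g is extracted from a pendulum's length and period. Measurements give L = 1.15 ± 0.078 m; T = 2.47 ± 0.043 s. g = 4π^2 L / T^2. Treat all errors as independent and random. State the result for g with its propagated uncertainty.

7.44 ± 0.567 m/s^2

Relative error in a monomial: (δg/g)² = Σ (nᵢ · δxᵢ/xᵢ)².
  (1·δL/L)² = (1×0.0678)² = 0.00460;  (-2·δT/T)² = (-2×0.0174)² = 0.00121
δg/g = √(0.00581) = 0.0762
g = 7.44 m/s^2, so δg = 0.0762 × 7.44 = 0.567 m/s^2.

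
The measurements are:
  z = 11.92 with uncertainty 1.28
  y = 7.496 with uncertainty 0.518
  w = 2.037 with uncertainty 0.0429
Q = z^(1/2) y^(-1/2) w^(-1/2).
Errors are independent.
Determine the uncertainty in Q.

0.0572

Each factor contributes (exponent × relative error)² to (δQ/Q)²:
  (½·δz/z)² = (0.5×0.107)² = 0.00288;  (−½·δy/y)² = (-0.5×0.0691)² = 0.00119;  (−½·δw/w)² = (-0.5×0.0211)² = 0.000111
δQ/Q = √(0.00419) = 0.0647
Q = 0.8835, so δQ = 0.0647 × 0.8835 = 0.0572.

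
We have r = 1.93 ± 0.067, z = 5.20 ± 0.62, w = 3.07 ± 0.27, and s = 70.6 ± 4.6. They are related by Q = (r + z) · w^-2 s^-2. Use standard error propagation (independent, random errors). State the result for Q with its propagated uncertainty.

(1.52 ± 0.358) × 10^-4

Let u = r + z = 7.13. δu = √(δr² + δz²) = √(0.00449 + 0.384) = 0.624, so δu/u = 0.0875.
Q is then a monomial in u, w, s:
δQ/Q = √((δu/u)² + (-2·δw/w)² + (-2·δs/s)²) = √(0.00765 + 0.0309 + 0.0170) = 0.236
Q = 0.000152, so δQ = 0.236 × 0.000152 = 3.58e-05.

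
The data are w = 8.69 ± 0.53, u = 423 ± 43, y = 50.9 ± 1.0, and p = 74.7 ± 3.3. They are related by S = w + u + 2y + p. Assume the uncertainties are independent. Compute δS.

43.2

Absolute uncertainties add in quadrature for a linear combination:
  (δw)² = 0.281;  (δu)² = 1850;  (2·δy)² = 4.00;  (δp)² = 10.9
δS = √(1860) = 43.2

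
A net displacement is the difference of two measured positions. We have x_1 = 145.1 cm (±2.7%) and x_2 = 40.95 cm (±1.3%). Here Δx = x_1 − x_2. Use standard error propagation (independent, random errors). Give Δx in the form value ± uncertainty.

Sums and differences: (δΔx)² = Σ (cᵢ δxᵢ)².
  (δx_1)² = 15.3;  (δx_2)² = 0.283
δΔx = √(15.6) = 3.95 cm
Δx = 104.1 cm.

104.1 ± 3.95 cm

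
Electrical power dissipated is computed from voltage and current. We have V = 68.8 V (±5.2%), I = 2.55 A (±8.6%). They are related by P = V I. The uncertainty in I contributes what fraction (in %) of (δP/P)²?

73.2%

(δP/P)² = (1·δV/V)² + (1·δI/I)²
  V term: (1×0.0520)² = 0.00270
  I term: (1×0.0860)² = 0.00740
Total = 0.0101. Share from I = 0.00740/0.0101 = 0.732.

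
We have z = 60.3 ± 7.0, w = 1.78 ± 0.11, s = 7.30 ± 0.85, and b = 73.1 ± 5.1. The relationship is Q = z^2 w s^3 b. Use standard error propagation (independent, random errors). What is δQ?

Since Q is a product/quotient, work with relative uncertainties:
  (2·δz/z)² = (2×0.116)² = 0.0539;  (1·δw/w)² = (1×0.0618)² = 0.00382;  (3·δs/s)² = (3×0.116)² = 0.122;  (1·δb/b)² = (1×0.0698)² = 0.00487
δQ/Q = √(0.185) = 0.430
Q = 1.84e+08, so δQ = 0.430 × 1.84e+08 = 7.91e+07.

7.91e+07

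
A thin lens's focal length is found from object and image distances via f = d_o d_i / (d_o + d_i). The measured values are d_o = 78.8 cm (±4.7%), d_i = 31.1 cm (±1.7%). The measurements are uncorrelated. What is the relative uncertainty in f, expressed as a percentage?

∂f/∂d_o = (d_i/(d_o+d_i))² = 0.0801;  ∂f/∂d_i = (d_o/(d_o+d_i))² = 0.514
δf = √((∂f/∂d_o · δd_o)² + (∂f/∂d_i · δd_i)²) = √(0.0880 + 0.0739) = 0.402 cm
f = 22.3 cm, so δf/f = 0.402/22.3 = 0.0180.

1.80%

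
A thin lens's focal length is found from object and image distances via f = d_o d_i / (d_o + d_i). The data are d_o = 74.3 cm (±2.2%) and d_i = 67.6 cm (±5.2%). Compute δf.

∂f/∂d_o = (d_i/(d_o+d_i))² = 0.227;  ∂f/∂d_i = (d_o/(d_o+d_i))² = 0.274
δf = √((∂f/∂d_o · δd_o)² + (∂f/∂d_i · δd_i)²) = √(0.138 + 0.929) = 1.03 cm

1.03 cm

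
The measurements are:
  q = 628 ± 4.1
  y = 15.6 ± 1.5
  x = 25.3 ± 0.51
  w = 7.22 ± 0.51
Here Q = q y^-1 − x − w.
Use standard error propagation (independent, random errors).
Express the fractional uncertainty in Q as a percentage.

51.0%

Let p = q·y^-1 = 40.3. δp/p = √((1·δq/q)² + (-1·δy/y)²) = √(4.26e-05 + 0.00925) = 0.0964, so δp = 3.88.
Q = p − x − w: δQ = √(δp² + δx² + δw²) = √(15.1 + 0.260 + 0.260) = 3.95
Q = 7.74, so δQ/Q = 3.95/7.74 = 0.510.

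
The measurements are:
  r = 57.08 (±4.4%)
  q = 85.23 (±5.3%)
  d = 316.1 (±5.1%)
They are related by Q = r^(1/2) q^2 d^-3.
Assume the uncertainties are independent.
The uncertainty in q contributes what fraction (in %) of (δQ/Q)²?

(δQ/Q)² = (½·δr/r)² + (2·δq/q)² + (-3·δd/d)²
  r term: (0.5×0.0440)² = 0.000484
  q term: (2×0.0530)² = 0.0112
  d term: (-3×0.0510)² = 0.0234
Total = 0.0351. Share from q = 0.0112/0.0351 = 0.320.

32.0%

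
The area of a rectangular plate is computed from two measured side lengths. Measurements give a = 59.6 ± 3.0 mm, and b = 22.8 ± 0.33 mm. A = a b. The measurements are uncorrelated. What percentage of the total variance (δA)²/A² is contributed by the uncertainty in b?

7.64%

(δA/A)² = (1·δa/a)² + (1·δb/b)²
  a term: (1×0.0503)² = 0.00253
  b term: (1×0.0145)² = 0.000209
Total = 0.00274. Share from b = 0.000209/0.00274 = 0.0764.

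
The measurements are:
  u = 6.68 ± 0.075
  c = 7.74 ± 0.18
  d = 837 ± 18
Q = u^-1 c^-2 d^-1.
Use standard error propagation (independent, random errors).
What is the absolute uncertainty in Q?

Q is a product of powers, so relative uncertainties combine in quadrature:
  (-1·δu/u)² = (-1×0.0112)² = 0.000126;  (-2·δc/c)² = (-2×0.0233)² = 0.00216;  (-1·δd/d)² = (-1×0.0215)² = 0.000462
δQ/Q = √(0.00275) = 0.0525
Q = 2.99e-06, so δQ = 0.0525 × 2.99e-06 = 1.57e-07.

1.57e-07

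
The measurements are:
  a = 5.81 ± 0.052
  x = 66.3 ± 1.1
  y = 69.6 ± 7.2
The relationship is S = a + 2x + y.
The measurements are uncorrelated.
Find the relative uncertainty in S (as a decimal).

Each term contributes (cᵢ δxᵢ)² to (δS)²:
  (δa)² = 0.00270;  (2·δx)² = 4.84;  (δy)² = 51.8
δS = √(56.7) = 7.53
S = 208, so δS/S = 7.53/208 = 0.0362.

0.0362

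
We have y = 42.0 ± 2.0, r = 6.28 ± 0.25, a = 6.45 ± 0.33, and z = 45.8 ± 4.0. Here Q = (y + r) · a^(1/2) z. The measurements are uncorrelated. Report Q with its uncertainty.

Let u = y + r = 48.3. δu = √(δy² + δr²) = √(4.00 + 0.0625) = 2.02, so δu/u = 0.0417.
Q is then a monomial in u, a, z:
δQ/Q = √((δu/u)² + (½·δa/a)² + (1·δz/z)²) = √(0.00174 + 0.000654 + 0.00763) = 0.100
Q = 5620, so δQ = 0.100 × 5620 = 562.

5620 ± 562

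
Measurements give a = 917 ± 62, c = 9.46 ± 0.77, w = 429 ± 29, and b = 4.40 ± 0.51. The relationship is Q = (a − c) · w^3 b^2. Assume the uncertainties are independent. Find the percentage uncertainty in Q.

31.5%

Let u = a − c = 908. δu = √(δa² + δc²) = √(3840 + 0.593) = 62.0, so δu/u = 0.0683.
Q is then a monomial in u, w, b:
δQ/Q = √((δu/u)² + (3·δw/w)² + (2·δb/b)²) = √(0.00467 + 0.0411 + 0.0537) = 0.315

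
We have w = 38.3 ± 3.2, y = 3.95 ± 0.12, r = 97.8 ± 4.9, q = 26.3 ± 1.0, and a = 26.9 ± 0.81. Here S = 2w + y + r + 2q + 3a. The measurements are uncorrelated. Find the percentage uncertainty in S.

Each term contributes (cᵢ δxᵢ)² to (δS)²:
  (2·δw)² = 41.0;  (δy)² = 0.0144;  (δr)² = 24.0;  (2·δq)² = 4.00;  (3·δa)² = 5.90
δS = √(74.9) = 8.65
S = 312, so δS/S = 8.65/312 = 0.0278.

2.78%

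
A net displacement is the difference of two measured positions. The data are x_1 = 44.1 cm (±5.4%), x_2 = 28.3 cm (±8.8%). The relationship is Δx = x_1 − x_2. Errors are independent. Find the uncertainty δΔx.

Absolute uncertainties add in quadrature for a linear combination:
  (δx_1)² = 5.67;  (δx_2)² = 6.20
δΔx = √(11.9) = 3.45 cm

3.45 cm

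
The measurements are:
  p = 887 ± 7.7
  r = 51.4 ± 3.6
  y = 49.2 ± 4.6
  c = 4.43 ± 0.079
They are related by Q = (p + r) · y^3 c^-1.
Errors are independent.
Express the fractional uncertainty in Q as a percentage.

Let u = p + r = 938. δu = √(δp² + δr²) = √(59.3 + 13.0) = 8.50, so δu/u = 0.00906.
Q is then a monomial in u, y, c:
δQ/Q = √((δu/u)² + (3·δy/y)² + (-1·δc/c)²) = √(8.2e-05 + 0.0787 + 0.000318) = 0.281

28.1%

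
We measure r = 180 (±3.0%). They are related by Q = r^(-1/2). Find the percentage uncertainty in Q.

Q ∝ r^(-1/2), so δQ/Q = |−½| · δr/r = 0.5 × 0.0300 = 0.0150.

1.50%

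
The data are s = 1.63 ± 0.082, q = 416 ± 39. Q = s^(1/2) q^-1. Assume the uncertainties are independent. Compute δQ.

0.000298

Since Q is a product/quotient, work with relative uncertainties:
  (½·δs/s)² = (0.5×0.0503)² = 0.000633;  (-1·δq/q)² = (-1×0.0938)² = 0.00879
δQ/Q = √(0.00942) = 0.0971
Q = 0.00307, so δQ = 0.0971 × 0.00307 = 0.000298.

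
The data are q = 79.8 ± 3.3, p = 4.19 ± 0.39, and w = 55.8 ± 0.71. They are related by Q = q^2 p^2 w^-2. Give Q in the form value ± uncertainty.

Each factor contributes (exponent × relative error)² to (δQ/Q)²:
  (2·δq/q)² = (2×0.0414)² = 0.00684;  (2·δp/p)² = (2×0.0931)² = 0.0347;  (-2·δw/w)² = (-2×0.0127)² = 0.000648
δQ/Q = √(0.0421) = 0.205
Q = 35.9, so δQ = 0.205 × 35.9 = 7.37.

35.9 ± 7.37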